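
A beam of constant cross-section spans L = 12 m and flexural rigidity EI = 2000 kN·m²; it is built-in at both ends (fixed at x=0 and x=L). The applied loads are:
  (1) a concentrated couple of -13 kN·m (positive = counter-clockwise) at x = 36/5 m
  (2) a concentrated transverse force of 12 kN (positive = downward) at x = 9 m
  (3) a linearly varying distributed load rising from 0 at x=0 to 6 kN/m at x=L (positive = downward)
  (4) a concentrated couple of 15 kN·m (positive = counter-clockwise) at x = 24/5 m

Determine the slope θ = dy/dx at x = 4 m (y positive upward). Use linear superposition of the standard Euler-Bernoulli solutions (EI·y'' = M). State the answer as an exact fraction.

θ(4) = -163/9375 rad

Load 1 — applied couple M₀=-13 kN·m at a=36/5 m (b=L-a=24/5):
  θ_1 = (R_Ax²/2 - M_Ax)/EI  [x≤a] with R_A=-39/25, M_A=-104/25 = ((-39/25)·4²/2 - (-104/25)·4)/2000 = 13/6250 rad
Load 2 — point force P=12 kN at a=9 m (b=L-a=3):
  θ_2 = -Pb²x(2aL-(3a+b)x)/(2L³EI)  [x≤a] = -12·3²·4·(2·9·12-(3·9+3)·4)/(2·12³·2000) = -3/500 rad
Load 3 — triangular load w₀=6 kN/m (0→w₀ over full span):
  θ_3 = -w₀(2x(L-x)(L-2x)(x+2L)+x²(L-x)²)/(120LEI) = -6·(2·4·(12-4)·(12-2·4)·(4+2·12)+4²·(12-4)²)/(120·12·2000) = -32/1875 rad
Load 4 — applied couple M₀=15 kN·m at a=24/5 m (b=L-a=36/5):
  θ_4 = (R_Ax²/2 - M_Ax)/EI  [x≤a] with R_A=9/5, M_A=9/5 = ((9/5)·4²/2 - (9/5)·4)/2000 = 9/2500 rad
Superposition: θ = Σ θ_i = -163/9375 rad ≈ -0.017387 rad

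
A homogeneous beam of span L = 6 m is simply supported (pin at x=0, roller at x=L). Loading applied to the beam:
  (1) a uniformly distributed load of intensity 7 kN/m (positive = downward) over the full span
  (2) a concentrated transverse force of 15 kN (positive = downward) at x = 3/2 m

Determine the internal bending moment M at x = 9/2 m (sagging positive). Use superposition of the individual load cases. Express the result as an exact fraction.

M(9/2) = 117/4 kN·m

Load 1 — uniform load w=7 kN/m over full span:
  M_1 = wx(L-x)/2 = 7·(9/2)·(6-(9/2))/2 = 189/8 kN·m
Load 2 — point force P=15 kN at a=3/2 m (b=L-a=9/2):
  M_2 = Pa(L-x)/L  [x>a] = 15·(3/2)·(6-(9/2))/6 = 45/8 kN·m
Superposition: M = Σ M_i = 117/4 kN·m ≈ 29.250000 kN·m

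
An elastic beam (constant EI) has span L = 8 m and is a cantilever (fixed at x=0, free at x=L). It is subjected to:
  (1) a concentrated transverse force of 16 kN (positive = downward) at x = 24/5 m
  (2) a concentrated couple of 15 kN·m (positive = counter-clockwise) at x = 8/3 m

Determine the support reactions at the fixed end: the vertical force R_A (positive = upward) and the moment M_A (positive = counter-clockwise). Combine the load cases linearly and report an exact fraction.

Load 1 — point force P=16 kN at a=24/5 m (b=L-a=16/5):
  R_A = P = 16 kN
  M_A = Pa = 16·(24/5) = 384/5 kN·m
Load 2 — applied couple M₀=15 kN·m at a=8/3 m (b=L-a=16/3):
  R_A = 0 kN
  M_A = -M₀ = -15 kN·m
Superposition: R_A = 16 kN, M_A = 309/5 kN·m

R_A = 16 kN, M_A = 309/5 kN·m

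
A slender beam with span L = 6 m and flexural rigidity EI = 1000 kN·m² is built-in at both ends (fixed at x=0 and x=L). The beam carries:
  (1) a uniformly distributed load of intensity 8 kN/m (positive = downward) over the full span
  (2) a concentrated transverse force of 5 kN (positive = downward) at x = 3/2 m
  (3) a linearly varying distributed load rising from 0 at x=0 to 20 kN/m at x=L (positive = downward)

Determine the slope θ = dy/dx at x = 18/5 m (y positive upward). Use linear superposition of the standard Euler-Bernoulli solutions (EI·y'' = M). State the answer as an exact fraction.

Load 1 — uniform load w=8 kN/m over full span:
  θ_1 = -wx(L-x)(L-2x)/(12EI) = -8·(18/5)·(6-(18/5))·(6-2·(18/5))/(12·1000) = 108/15625 rad
Load 2 — point force P=5 kN at a=3/2 m (b=L-a=9/2):
  θ_2 = Pa²(L-x)(2bL-(3b+a)(L-x))/(2L³EI)  [x>a] = 5·(3/2)²·(6-(18/5))·(2·(9/2)·6-(3·(9/2)+(3/2))·(6-(18/5)))/(2·6³·1000) = 9/8000 rad
Load 3 — triangular load w₀=20 kN/m (0→w₀ over full span):
  θ_3 = -w₀(2x(L-x)(L-2x)(x+2L)+x²(L-x)²)/(120LEI) = -20·(2·(18/5)·(6-(18/5))·(6-2·(18/5))·((18/5)+2·6)+(18/5)²·(6-(18/5))²)/(120·6·1000) = 108/15625 rad
Superposition: θ = Σ θ_i = 14949/1000000 rad ≈ 0.014949 rad

θ(18/5) = 14949/1000000 rad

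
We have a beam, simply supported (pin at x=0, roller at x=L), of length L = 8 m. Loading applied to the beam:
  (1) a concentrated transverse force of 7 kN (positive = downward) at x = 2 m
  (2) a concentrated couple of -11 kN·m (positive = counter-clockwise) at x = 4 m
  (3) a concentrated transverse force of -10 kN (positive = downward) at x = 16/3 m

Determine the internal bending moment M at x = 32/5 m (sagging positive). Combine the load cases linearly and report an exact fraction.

Load 1 — point force P=7 kN at a=2 m (b=L-a=6):
  M_1 = Pa(L-x)/L  [x>a] = 7·2·(8-(32/5))/8 = 14/5 kN·m
Load 2 — applied couple M₀=-11 kN·m at a=4 m (b=L-a=4):
  M_2 = M₀x/L - M₀  [x>a] = (-11)·(32/5)/8 - (-11) = 11/5 kN·m
Load 3 — point force P=-10 kN at a=16/3 m (b=L-a=8/3):
  M_3 = Pa(L-x)/L  [x>a] = (-10)·(16/3)·(8-(32/5))/8 = -32/3 kN·m
Superposition: M = Σ M_i = -17/3 kN·m ≈ -5.666667 kN·m

M(32/5) = -17/3 kN·m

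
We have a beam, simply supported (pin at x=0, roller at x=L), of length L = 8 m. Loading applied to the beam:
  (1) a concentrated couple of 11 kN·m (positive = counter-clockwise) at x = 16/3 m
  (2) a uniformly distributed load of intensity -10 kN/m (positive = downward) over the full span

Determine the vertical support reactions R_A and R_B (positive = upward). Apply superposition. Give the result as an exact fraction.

Load 1 — applied couple M₀=11 kN·m at a=16/3 m (b=L-a=8/3):
  R_A = M₀/L = 11/8 kN
  R_B = -M₀/L = -11/8 kN
Load 2 — uniform load w=-10 kN/m over full span:
  R_A = wL/2 = (-10)·8/2 = -40 kN
  R_B = wL/2 = (-10)·8/2 = -40 kN
Superposition: R_A = -309/8 kN, R_B = -331/8 kN

R_A = -309/8 kN, R_B = -331/8 kN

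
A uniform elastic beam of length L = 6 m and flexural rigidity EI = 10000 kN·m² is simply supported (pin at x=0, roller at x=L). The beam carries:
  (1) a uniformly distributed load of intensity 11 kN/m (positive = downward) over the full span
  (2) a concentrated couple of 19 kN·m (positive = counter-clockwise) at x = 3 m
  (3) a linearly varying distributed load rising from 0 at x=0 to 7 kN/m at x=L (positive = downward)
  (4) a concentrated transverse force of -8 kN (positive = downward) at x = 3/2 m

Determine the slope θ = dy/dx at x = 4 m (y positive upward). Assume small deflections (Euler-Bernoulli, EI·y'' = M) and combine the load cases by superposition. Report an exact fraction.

Load 1 — uniform load w=11 kN/m over full span:
  θ_1 = -w(L³-6Lx²+4x³)/(24EI) = -11·(6³-6·6·4²+4·4³)/(24·10000) = 143/30000 rad
Load 2 — applied couple M₀=19 kN·m at a=3 m (b=L-a=3):
  θ_2 = (M₀x²/(2L)-M₀(x-a)+C₁)/EI  [x>a] with C₁=M₀(3b²-L²)/(6L)=-19/4 = (19·4²/(2·6)-19·(4-3)+(-19/4))/10000 = 19/120000 rad
Load 3 — triangular load w₀=7 kN/m (0→w₀ over full span):
  θ_3 = -w₀(7L⁴-30L²x²+15x⁴)/(360LEI) = -7·(7·6⁴-30·6²·4²+15·4⁴)/(360·6·10000) = 637/450000 rad
Load 4 — point force P=-8 kN at a=3/2 m (b=L-a=9/2):
  θ_4 = -Pa(2L²-6Lx+3x²+a²)/(6LEI)  [x>a] = -(-8)·(3/2)·(2·6²-6·6·4+3·4²+(3/2)²)/(6·6·10000) = -29/40000 rad
Superposition: θ = Σ θ_i = 2527/450000 rad ≈ 0.005616 rad

θ(4) = 2527/450000 rad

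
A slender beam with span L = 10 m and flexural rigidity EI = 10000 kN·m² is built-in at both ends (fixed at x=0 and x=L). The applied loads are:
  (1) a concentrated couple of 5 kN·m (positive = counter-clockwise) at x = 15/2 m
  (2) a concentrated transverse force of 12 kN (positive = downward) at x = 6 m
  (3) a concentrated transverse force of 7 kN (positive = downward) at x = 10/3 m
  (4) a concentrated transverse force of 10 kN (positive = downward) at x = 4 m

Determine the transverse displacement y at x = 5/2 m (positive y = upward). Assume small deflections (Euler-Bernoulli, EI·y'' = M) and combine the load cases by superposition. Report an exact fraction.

y(5/2) = -62579/8294400 m

Load 1 — applied couple M₀=5 kN·m at a=15/2 m (b=L-a=5/2):
  y_1 = (R_Ax³/6 - M_Ax²/2)/EI  [x≤a] with R_A=9/16, M_A=25/16 = ((9/16)·(5/2)³/6 - (25/16)·(5/2)²/2)/10000 = -7/20480 m
Load 2 — point force P=12 kN at a=6 m (b=L-a=4):
  y_2 = -Pb²x²(3aL-(3a+b)x)/(6L³EI)  [x≤a] = -12·4²·(5/2)²·(3·6·10-(3·6+4)·(5/2))/(6·10³·10000) = -1/400 m
Load 3 — point force P=7 kN at a=10/3 m (b=L-a=20/3):
  y_3 = -Pb²x²(3aL-(3a+b)x)/(6L³EI)  [x≤a] = -7·(20/3)²·(5/2)²·(3·(10/3)·10-(3·(10/3)+(20/3))·(5/2))/(6·10³·10000) = -49/25920 m
Load 4 — point force P=10 kN at a=4 m (b=L-a=6):
  y_4 = -Pb²x²(3aL-(3a+b)x)/(6L³EI)  [x≤a] = -10·6²·(5/2)²·(3·4·10-(3·4+6)·(5/2))/(6·10³·10000) = -9/3200 m
Superposition: y = Σ y_i = -62579/8294400 m ≈ -0.007545 m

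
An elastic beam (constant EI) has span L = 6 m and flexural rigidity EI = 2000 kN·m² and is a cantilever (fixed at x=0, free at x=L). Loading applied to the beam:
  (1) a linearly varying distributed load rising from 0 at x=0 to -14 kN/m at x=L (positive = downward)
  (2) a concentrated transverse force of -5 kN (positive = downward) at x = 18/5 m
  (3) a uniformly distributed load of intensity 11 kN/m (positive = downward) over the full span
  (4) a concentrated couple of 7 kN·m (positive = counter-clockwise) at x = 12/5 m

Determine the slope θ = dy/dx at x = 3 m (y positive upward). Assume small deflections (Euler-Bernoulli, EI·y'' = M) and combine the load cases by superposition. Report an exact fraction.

Load 1 — triangular load w₀=-14 kN/m (0→w₀ over full span):
  θ_1 = (w₀Lx²/4-w₀L²x/3-w₀x⁴/(24L))/EI = ((-14)·6·3²/4-(-14)·6²·3/3-(-14)·3⁴/(24·6))/2000 = 2583/16000 rad
Load 2 — point force P=-5 kN at a=18/5 m (b=L-a=12/5):
  θ_2 = -Px(2a-x)/(2EI)  [x≤a] = -(-5)·3·(2·(18/5)-3)/(2·2000) = 63/4000 rad
Load 3 — uniform load w=11 kN/m over full span:
  θ_3 = -wx(x²-3Lx+3L²)/(6EI) = -11·3·(3²-3·6·3+3·6²)/(6·2000) = -693/4000 rad
Load 4 — applied couple M₀=7 kN·m at a=12/5 m (b=L-a=18/5):
  θ_4 = M₀a/EI  [x>a] = 7·(12/5)/2000 = 21/2500 rad
Superposition: θ = Σ θ_i = 987/80000 rad ≈ 0.012337 rad

θ(3) = 987/80000 rad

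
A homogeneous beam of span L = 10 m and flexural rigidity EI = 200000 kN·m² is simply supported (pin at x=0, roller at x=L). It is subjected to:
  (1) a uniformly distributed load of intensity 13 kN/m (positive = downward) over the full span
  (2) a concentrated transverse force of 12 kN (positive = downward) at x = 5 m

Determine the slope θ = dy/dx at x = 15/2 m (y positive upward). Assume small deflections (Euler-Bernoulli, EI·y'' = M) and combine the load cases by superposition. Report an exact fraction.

θ(15/2) = 823/384000 rad

Load 1 — uniform load w=13 kN/m over full span:
  θ_1 = -w(L³-6Lx²+4x³)/(24EI) = -13·(10³-6·10·(15/2)²+4·(15/2)³)/(24·200000) = 143/76800 rad
Load 2 — point force P=12 kN at a=5 m (b=L-a=5):
  θ_2 = -Pa(2L²-6Lx+3x²+a²)/(6LEI)  [x>a] = -12·5·(2·10²-6·10·(15/2)+3·(15/2)²+5²)/(6·10·200000) = 9/32000 rad
Superposition: θ = Σ θ_i = 823/384000 rad ≈ 0.002143 rad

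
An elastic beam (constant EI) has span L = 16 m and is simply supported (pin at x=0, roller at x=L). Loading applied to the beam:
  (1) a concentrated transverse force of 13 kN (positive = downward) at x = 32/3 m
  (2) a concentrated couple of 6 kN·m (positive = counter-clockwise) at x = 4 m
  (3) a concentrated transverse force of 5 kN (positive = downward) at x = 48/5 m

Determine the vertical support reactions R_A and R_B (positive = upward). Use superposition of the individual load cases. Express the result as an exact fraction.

R_A = 161/24 kN, R_B = 271/24 kN

Load 1 — point force P=13 kN at a=32/3 m (b=L-a=16/3):
  R_A = Pb/L = 13·(16/3)/16 = 13/3 kN
  R_B = Pa/L = 13·(32/3)/16 = 26/3 kN
Load 2 — applied couple M₀=6 kN·m at a=4 m (b=L-a=12):
  R_A = M₀/L = 6/16 = 3/8 kN
  R_B = -M₀/L = -6/16 = -3/8 kN
Load 3 — point force P=5 kN at a=48/5 m (b=L-a=32/5):
  R_A = Pb/L = 5·(32/5)/16 = 2 kN
  R_B = Pa/L = 5·(48/5)/16 = 3 kN
Superposition: R_A = 161/24 kN, R_B = 271/24 kN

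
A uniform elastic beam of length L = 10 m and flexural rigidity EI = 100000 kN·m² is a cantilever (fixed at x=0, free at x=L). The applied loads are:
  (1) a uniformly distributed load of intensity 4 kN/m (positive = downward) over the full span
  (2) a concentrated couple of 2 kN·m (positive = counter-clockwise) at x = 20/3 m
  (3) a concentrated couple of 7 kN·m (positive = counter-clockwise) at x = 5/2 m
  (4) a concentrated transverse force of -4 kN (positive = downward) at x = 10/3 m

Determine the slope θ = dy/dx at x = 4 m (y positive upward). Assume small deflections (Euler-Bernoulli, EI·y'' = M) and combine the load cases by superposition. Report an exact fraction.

Load 1 — uniform load w=4 kN/m over full span:
  θ_1 = -wx(x²-3Lx+3L²)/(6EI) = -4·4·(4²-3·10·4+3·10²)/(6·100000) = -49/9375 rad
Load 2 — applied couple M₀=2 kN·m at a=20/3 m (b=L-a=10/3):
  θ_2 = M₀x/EI  [x≤a] = 2·4/100000 = 1/12500 rad
Load 3 — applied couple M₀=7 kN·m at a=5/2 m (b=L-a=15/2):
  θ_3 = M₀a/EI  [x>a] = 7·(5/2)/100000 = 7/40000 rad
Load 4 — point force P=-4 kN at a=10/3 m (b=L-a=20/3):
  θ_4 = -Pa²/(2EI)  [x>a] = -(-4)·(10/3)²/(2·100000) = 1/4500 rad
Superposition: θ = Σ θ_i = -8549/1800000 rad ≈ -0.004749 rad

θ(4) = -8549/1800000 rad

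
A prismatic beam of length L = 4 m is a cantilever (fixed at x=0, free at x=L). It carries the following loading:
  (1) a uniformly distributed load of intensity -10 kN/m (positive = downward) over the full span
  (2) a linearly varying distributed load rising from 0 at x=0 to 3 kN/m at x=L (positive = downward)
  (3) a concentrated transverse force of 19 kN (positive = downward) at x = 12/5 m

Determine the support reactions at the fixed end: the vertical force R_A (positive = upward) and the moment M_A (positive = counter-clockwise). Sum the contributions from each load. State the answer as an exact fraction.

R_A = -15 kN, M_A = -92/5 kN·m

Load 1 — uniform load w=-10 kN/m over full span:
  R_A = wL = (-10)·4 = -40 kN
  M_A = wL²/2 = (-10)·4²/2 = -80 kN·m
Load 2 — triangular load w₀=3 kN/m (0→w₀ over full span):
  R_A = w₀L/2 = 3·4/2 = 6 kN
  M_A = w₀L²/3 = 3·4²/3 = 16 kN·m
Load 3 — point force P=19 kN at a=12/5 m (b=L-a=8/5):
  R_A = P = 19 kN
  M_A = Pa = 19·(12/5) = 228/5 kN·m
Superposition: R_A = -15 kN, M_A = -92/5 kN·m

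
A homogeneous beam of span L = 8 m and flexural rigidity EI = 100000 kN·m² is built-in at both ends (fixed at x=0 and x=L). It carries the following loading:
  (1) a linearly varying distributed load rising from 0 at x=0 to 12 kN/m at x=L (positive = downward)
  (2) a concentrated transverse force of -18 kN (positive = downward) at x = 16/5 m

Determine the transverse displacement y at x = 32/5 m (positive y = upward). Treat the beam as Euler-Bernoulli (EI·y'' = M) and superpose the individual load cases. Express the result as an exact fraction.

y(32/5) = -7808/48828125 m

Load 1 — triangular load w₀=12 kN/m (0→w₀ over full span):
  y_1 = -w₀x²(L-x)²(x+2L)/(120LEI) = -12·(32/5)²·(8-(32/5))²·((32/5)+2·8)/(120·8·100000) = -14336/48828125 m
Load 2 — point force P=-18 kN at a=16/5 m (b=L-a=24/5):
  y_2 = -Pa²(L-x)²(3bL-(3b+a)(L-x))/(6L³EI)  [x>a] = -(-18)·(16/5)²·(8-(32/5))²·(3·(24/5)·8-(3·(24/5)+(16/5))·(8-(32/5)))/(6·8³·100000) = 6528/48828125 m
Superposition: y = Σ y_i = -7808/48828125 m ≈ -0.000160 m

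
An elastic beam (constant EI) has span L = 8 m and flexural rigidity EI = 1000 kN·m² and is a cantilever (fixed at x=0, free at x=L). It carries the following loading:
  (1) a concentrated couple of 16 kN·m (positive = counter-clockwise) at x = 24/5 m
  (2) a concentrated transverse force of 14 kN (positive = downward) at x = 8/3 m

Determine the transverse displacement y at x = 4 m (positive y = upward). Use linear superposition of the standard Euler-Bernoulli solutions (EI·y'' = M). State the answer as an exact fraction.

Load 1 — applied couple M₀=16 kN·m at a=24/5 m (b=L-a=16/5):
  y_1 = M₀x²/(2EI)  [x≤a] = 16·4²/(2·1000) = 16/125 m
Load 2 — point force P=14 kN at a=8/3 m (b=L-a=16/3):
  y_2 = -Pa²(3x-a)/(6EI)  [x>a] = -14·(8/3)²·(3·4-(8/3))/(6·1000) = -1568/10125 m
Superposition: y = Σ y_i = -272/10125 m ≈ -0.026864 m

y(4) = -272/10125 m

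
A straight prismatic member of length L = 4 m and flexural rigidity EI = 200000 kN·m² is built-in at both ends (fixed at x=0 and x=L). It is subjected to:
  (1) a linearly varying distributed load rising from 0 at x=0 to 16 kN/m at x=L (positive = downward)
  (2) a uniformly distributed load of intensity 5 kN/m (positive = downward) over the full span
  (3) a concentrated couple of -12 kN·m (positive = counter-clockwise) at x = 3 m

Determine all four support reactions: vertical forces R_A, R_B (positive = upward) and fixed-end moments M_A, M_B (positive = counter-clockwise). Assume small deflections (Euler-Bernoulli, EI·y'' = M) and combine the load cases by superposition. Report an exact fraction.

R_A = 649/40 kN, M_A = 229/20 kN·m, R_B = 1431/40 kN, M_B = -1033/60 kN·m

Load 1 — triangular load w₀=16 kN/m (0→w₀ over full span):
  R_A = 3w₀L/20 = 3·16·4/20 = 48/5 kN
  M_A = w₀L²/30 = 16·4²/30 = 128/15 kN·m
  R_B = 7w₀L/20 = 7·16·4/20 = 112/5 kN
  M_B = -w₀L²/20 = -16·4²/20 = -64/5 kN·m
Load 2 — uniform load w=5 kN/m over full span:
  R_A = wL/2 = 5·4/2 = 10 kN
  M_A = wL²/12 = 5·4²/12 = 20/3 kN·m
  R_B = wL/2 = 5·4/2 = 10 kN
  M_B = -wL²/12 = -5·4²/12 = -20/3 kN·m
Load 3 — applied couple M₀=-12 kN·m at a=3 m (b=L-a=1):
  R_A = 6M₀ab/L³ = 6·(-12)·3·1/4³ = -27/8 kN
  M_A = M₀b(2a-b)/L² = (-12)·1·(2·3-1)/4² = -15/4 kN·m
  R_B = -6M₀ab/L³ = -6·(-12)·3·1/4³ = 27/8 kN
  M_B = M₀a(2b-a)/L² = (-12)·3·(2·1-3)/4² = 9/4 kN·m
Superposition: R_A = 649/40 kN, M_A = 229/20 kN·m, R_B = 1431/40 kN, M_B = -1033/60 kN·m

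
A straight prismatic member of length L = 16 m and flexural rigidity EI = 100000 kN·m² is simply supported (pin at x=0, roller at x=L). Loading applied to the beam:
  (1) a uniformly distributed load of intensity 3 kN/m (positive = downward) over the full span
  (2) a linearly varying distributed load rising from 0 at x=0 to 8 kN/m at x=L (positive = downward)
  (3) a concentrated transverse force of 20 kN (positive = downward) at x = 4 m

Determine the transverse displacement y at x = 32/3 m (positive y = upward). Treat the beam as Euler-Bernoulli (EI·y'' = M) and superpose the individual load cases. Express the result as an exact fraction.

y(32/3) = -28348/455625 m

Load 1 — uniform load w=3 kN/m over full span:
  y_1 = -wx(L³-2Lx²+x³)/(24EI) = -3·(32/3)·(16³-2·16·(32/3)²+(32/3)³)/(24·100000) = -5632/253125 m
Load 2 — triangular load w₀=8 kN/m (0→w₀ over full span):
  y_2 = -w₀x(7L⁴-10L²x²+3x⁴)/(360LEI) = -8·(32/3)·(7·16⁴-10·16²·(32/3)²+3·(32/3)⁴)/(360·16·100000) = -69632/2278125 m
Load 3 — point force P=20 kN at a=4 m (b=L-a=12):
  y_3 = -Pa(L-x)(2Lx-a²-x²)/(6LEI)  [x>a] = -20·4·(16-(32/3))·(2·16·(32/3)-4²-(32/3)²)/(6·16·100000) = -476/50625 m
Superposition: y = Σ y_i = -28348/455625 m ≈ -0.062218 m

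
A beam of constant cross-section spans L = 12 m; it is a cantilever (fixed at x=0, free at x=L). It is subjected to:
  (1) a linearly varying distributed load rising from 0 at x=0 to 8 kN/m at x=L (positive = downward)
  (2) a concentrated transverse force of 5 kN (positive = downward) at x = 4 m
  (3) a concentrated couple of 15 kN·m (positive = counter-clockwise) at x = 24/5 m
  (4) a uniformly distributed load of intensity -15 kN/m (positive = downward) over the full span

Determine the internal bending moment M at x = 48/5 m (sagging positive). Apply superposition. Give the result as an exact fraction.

M(48/5) = 2712/125 kN·m

Load 1 — triangular load w₀=8 kN/m (0→w₀ over full span):
  M_1 = w₀Lx/2 - w₀L²/3 - w₀x³/(6L) = 8·12·(48/5)/2 - 8·12²/3 - 8·(48/5)³/(6·12) = -2688/125 kN·m
Load 2 — point force P=5 kN at a=4 m (b=L-a=8):
  M_2 = 0  [x>a] = 0 kN·m
Load 3 — applied couple M₀=15 kN·m at a=24/5 m (b=L-a=36/5):
  M_3 = 0  [x>a] = 0 kN·m
Load 4 — uniform load w=-15 kN/m over full span:
  M_4 = -w(L-x)²/2 = -(-15)·(12-(48/5))²/2 = 216/5 kN·m
Superposition: M = Σ M_i = 2712/125 kN·m ≈ 21.696000 kN·m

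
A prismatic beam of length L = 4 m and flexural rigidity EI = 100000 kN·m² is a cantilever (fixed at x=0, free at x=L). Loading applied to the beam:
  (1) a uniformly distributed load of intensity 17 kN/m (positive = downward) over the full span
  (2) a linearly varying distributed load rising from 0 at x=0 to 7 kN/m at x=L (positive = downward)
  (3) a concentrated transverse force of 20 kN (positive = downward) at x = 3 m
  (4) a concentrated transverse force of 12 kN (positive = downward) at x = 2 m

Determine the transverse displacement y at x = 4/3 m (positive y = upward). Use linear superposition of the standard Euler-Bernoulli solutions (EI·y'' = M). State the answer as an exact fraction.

Load 1 — uniform load w=17 kN/m over full span:
  y_1 = -wx²(x²-4Lx+6L²)/(24EI) = -17·(4/3)²·((4/3)²-4·4·(4/3)+6·4²)/(24·100000) = -731/759375 m
Load 2 — triangular load w₀=7 kN/m (0→w₀ over full span):
  y_2 = (w₀Lx³/12-w₀L²x²/6-w₀x⁵/(120L))/EI = (7·4·(4/3)³/12-7·4²·(4/3)²/6-7·(4/3)⁵/(120·4))/100000 = -3157/11390625 m
Load 3 — point force P=20 kN at a=3 m (b=L-a=1):
  y_3 = -Px²(3a-x)/(6EI)  [x≤a] = -20·(4/3)²·(3·3-(4/3))/(6·100000) = -23/50625 m
Load 4 — point force P=12 kN at a=2 m (b=L-a=2):
  y_4 = -Px²(3a-x)/(6EI)  [x≤a] = -12·(4/3)²·(3·2-(4/3))/(6·100000) = -14/84375 m
Superposition: y = Σ y_i = -21187/11390625 m ≈ -0.001860 m

y(4/3) = -21187/11390625 m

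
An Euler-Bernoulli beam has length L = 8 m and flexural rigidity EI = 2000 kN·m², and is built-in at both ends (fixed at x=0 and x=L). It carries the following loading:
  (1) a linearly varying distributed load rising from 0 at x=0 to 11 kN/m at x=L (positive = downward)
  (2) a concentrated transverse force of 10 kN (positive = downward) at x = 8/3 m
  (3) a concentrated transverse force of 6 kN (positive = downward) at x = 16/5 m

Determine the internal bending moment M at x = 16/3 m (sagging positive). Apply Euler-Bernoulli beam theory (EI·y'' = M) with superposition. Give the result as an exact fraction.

Load 1 — triangular load w₀=11 kN/m (0→w₀ over full span):
  M_1 = 3w₀Lx/20 - w₀L²/30 - w₀x³/(6L) = 3·11·8·(16/3)/20 - 11·8²/30 - 11·(16/3)³/(6·8) = 4928/405 kN·m
Load 2 — point force P=10 kN at a=8/3 m (b=L-a=16/3):
  M_2 = Pa²(a+3b)(L-x)/L³ - Pa²b/L²  [x>a] = 10·(8/3)²·((8/3)+3·(16/3))·(8-(16/3))/8³ - 10·(8/3)²·(16/3)/8² = 80/81 kN·m
Load 3 — point force P=6 kN at a=16/5 m (b=L-a=24/5):
  M_3 = Pa²(a+3b)(L-x)/L³ - Pa²b/L²  [x>a] = 6·(16/5)²·((16/5)+3·(24/5))·(8-(16/3))/8³ - 6·(16/5)²·(24/5)/8² = 128/125 kN·m
Superposition: M = Σ M_i = 15952/1125 kN·m ≈ 14.179556 kN·m

M(16/3) = 15952/1125 kN·m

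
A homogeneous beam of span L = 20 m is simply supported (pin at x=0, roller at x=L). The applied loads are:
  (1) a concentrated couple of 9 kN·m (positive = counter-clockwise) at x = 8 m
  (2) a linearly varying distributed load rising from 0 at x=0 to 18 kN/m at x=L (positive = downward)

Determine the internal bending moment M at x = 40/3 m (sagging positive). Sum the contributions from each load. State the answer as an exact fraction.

Load 1 — applied couple M₀=9 kN·m at a=8 m (b=L-a=12):
  M_1 = M₀x/L - M₀  [x>a] = 9·(40/3)/20 - 9 = -3 kN·m
Load 2 — triangular load w₀=18 kN/m (0→w₀ over full span):
  M_2 = w₀Lx/6 - w₀x³/(6L) = 18·20·(40/3)/6 - 18·(40/3)³/(6·20) = 4000/9 kN·m
Superposition: M = Σ M_i = 3973/9 kN·m ≈ 441.444444 kN·m

M(40/3) = 3973/9 kN·m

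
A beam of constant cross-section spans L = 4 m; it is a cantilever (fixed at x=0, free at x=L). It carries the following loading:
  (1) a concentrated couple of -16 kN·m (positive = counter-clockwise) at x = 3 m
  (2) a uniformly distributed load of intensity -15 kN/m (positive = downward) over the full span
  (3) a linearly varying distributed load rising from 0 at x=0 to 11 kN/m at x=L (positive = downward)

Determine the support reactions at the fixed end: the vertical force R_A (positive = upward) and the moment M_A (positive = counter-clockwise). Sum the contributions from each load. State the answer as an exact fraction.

R_A = -38 kN, M_A = -136/3 kN·m

Load 1 — applied couple M₀=-16 kN·m at a=3 m (b=L-a=1):
  R_A = 0 kN
  M_A = -M₀ = -(-16) = 16 kN·m
Load 2 — uniform load w=-15 kN/m over full span:
  R_A = wL = (-15)·4 = -60 kN
  M_A = wL²/2 = (-15)·4²/2 = -120 kN·m
Load 3 — triangular load w₀=11 kN/m (0→w₀ over full span):
  R_A = w₀L/2 = 11·4/2 = 22 kN
  M_A = w₀L²/3 = 11·4²/3 = 176/3 kN·m
Superposition: R_A = -38 kN, M_A = -136/3 kN·m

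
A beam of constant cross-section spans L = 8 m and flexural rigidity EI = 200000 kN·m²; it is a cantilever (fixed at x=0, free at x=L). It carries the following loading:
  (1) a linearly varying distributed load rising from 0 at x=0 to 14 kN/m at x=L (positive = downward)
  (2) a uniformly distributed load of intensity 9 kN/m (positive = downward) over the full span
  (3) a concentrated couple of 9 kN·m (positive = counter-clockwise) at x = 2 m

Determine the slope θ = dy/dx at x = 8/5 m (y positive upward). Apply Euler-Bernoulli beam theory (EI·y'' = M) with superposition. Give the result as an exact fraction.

Load 1 — triangular load w₀=14 kN/m (0→w₀ over full span):
  θ_1 = (w₀Lx²/4-w₀L²x/3-w₀x⁴/(24L))/EI = (14·8·(8/5)²/4-14·8²·(8/5)/3-14·(8/5)⁴/(24·8))/200000 = -11914/5859375 rad
Load 2 — uniform load w=9 kN/m over full span:
  θ_2 = -wx(x²-3Lx+3L²)/(6EI) = -9·(8/5)·((8/5)²-3·8·(8/5)+3·8²)/(6·200000) = -732/390625 rad
Load 3 — applied couple M₀=9 kN·m at a=2 m (b=L-a=6):
  θ_3 = M₀x/EI  [x≤a] = 9·(8/5)/200000 = 9/125000 rad
Superposition: θ = Σ θ_i = -179777/46875000 rad ≈ -0.003835 rad

θ(8/5) = -179777/46875000 rad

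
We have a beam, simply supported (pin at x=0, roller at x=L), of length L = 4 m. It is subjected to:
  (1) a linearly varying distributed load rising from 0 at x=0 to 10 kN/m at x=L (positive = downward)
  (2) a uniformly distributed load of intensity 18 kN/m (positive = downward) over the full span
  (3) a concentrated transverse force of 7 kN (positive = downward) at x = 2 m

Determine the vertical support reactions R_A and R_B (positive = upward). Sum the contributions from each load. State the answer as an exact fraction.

Load 1 — triangular load w₀=10 kN/m (0→w₀ over full span):
  R_A = w₀L/6 = 10·4/6 = 20/3 kN
  R_B = w₀L/3 = 10·4/3 = 40/3 kN
Load 2 — uniform load w=18 kN/m over full span:
  R_A = wL/2 = 18·4/2 = 36 kN
  R_B = wL/2 = 18·4/2 = 36 kN
Load 3 — point force P=7 kN at a=2 m (b=L-a=2):
  R_A = Pb/L = 7·2/4 = 7/2 kN
  R_B = Pa/L = 7·2/4 = 7/2 kN
Superposition: R_A = 277/6 kN, R_B = 317/6 kN

R_A = 277/6 kN, R_B = 317/6 kN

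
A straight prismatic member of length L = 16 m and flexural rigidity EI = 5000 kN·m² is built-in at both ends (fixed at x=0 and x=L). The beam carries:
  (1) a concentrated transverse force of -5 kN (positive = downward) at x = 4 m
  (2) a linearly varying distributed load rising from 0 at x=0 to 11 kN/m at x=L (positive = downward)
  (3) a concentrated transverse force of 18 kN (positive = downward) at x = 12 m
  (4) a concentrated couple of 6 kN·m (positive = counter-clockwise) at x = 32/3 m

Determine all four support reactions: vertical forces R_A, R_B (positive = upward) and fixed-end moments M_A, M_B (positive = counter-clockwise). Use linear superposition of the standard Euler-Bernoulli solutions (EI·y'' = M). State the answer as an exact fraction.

R_A = 4079/160 kN, M_A = 5887/60 kN·m, R_B = 12081/160 kN, M_B = -3551/20 kN·m

Load 1 — point force P=-5 kN at a=4 m (b=L-a=12):
  R_A = Pb²(3a+b)/L³ = (-5)·12²·(3·4+12)/16³ = -135/32 kN
  M_A = Pab²/L² = (-5)·4·12²/16² = -45/4 kN·m
  R_B = Pa²(a+3b)/L³ = (-5)·4²·(4+3·12)/16³ = -25/32 kN
  M_B = -Pa²b/L² = -(-5)·4²·12/16² = 15/4 kN·m
Load 2 — triangular load w₀=11 kN/m (0→w₀ over full span):
  R_A = 3w₀L/20 = 3·11·16/20 = 132/5 kN
  M_A = w₀L²/30 = 11·16²/30 = 1408/15 kN·m
  R_B = 7w₀L/20 = 7·11·16/20 = 308/5 kN
  M_B = -w₀L²/20 = -11·16²/20 = -704/5 kN·m
Load 3 — point force P=18 kN at a=12 m (b=L-a=4):
  R_A = Pb²(3a+b)/L³ = 18·4²·(3·12+4)/16³ = 45/16 kN
  M_A = Pab²/L² = 18·12·4²/16² = 27/2 kN·m
  R_B = Pa²(a+3b)/L³ = 18·12²·(12+3·4)/16³ = 243/16 kN
  M_B = -Pa²b/L² = -18·12²·4/16² = -81/2 kN·m
Load 4 — applied couple M₀=6 kN·m at a=32/3 m (b=L-a=16/3):
  R_A = 6M₀ab/L³ = 6·6·(32/3)·(16/3)/16³ = 1/2 kN
  M_A = M₀b(2a-b)/L² = 6·(16/3)·(2·(32/3)-(16/3))/16² = 2 kN·m
  R_B = -6M₀ab/L³ = -6·6·(32/3)·(16/3)/16³ = -1/2 kN
  M_B = M₀a(2b-a)/L² = 6·(32/3)·(2·(16/3)-(32/3))/16² = 0 kN·m
Superposition: R_A = 4079/160 kN, M_A = 5887/60 kN·m, R_B = 12081/160 kN, M_B = -3551/20 kN·m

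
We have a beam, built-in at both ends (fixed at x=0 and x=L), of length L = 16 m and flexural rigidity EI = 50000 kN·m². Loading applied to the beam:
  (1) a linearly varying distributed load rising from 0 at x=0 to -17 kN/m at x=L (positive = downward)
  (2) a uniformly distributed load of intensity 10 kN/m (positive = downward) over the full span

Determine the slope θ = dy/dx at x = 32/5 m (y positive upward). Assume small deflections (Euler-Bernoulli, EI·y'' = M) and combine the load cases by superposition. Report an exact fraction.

θ(32/5) = 128/1953125 rad

Load 1 — triangular load w₀=-17 kN/m (0→w₀ over full span):
  θ_1 = -w₀(2x(L-x)(L-2x)(x+2L)+x²(L-x)²)/(120LEI) = -(-17)·(2·(32/5)·(16-(32/5))·(16-2·(32/5))·((32/5)+2·16)+(32/5)²·(16-(32/5))²)/(120·16·50000) = 6528/1953125 rad
Load 2 — uniform load w=10 kN/m over full span:
  θ_2 = -wx(L-x)(L-2x)/(12EI) = -10·(32/5)·(16-(32/5))·(16-2·(32/5))/(12·50000) = -256/78125 rad
Superposition: θ = Σ θ_i = 128/1953125 rad ≈ 0.000066 rad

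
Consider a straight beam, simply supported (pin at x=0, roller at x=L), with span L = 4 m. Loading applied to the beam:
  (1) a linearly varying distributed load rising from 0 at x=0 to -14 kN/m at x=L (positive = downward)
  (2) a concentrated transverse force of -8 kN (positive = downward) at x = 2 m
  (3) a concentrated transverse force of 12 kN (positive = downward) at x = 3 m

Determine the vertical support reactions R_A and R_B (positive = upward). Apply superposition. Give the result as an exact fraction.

Load 1 — triangular load w₀=-14 kN/m (0→w₀ over full span):
  R_A = w₀L/6 = (-14)·4/6 = -28/3 kN
  R_B = w₀L/3 = (-14)·4/3 = -56/3 kN
Load 2 — point force P=-8 kN at a=2 m (b=L-a=2):
  R_A = Pb/L = (-8)·2/4 = -4 kN
  R_B = Pa/L = (-8)·2/4 = -4 kN
Load 3 — point force P=12 kN at a=3 m (b=L-a=1):
  R_A = Pb/L = 12·1/4 = 3 kN
  R_B = Pa/L = 12·3/4 = 9 kN
Superposition: R_A = -31/3 kN, R_B = -41/3 kN

R_A = -31/3 kN, R_B = -41/3 kN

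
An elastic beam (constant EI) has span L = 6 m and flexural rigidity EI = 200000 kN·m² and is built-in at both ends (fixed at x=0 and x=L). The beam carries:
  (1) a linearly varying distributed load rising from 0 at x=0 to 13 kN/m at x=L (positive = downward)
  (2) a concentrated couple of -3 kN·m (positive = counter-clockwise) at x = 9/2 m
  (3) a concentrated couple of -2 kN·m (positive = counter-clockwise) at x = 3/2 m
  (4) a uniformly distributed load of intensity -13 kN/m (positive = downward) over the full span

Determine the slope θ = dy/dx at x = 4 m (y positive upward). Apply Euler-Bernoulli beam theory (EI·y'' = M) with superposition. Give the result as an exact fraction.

θ(4) = -1709/36000000 rad

Load 1 — triangular load w₀=13 kN/m (0→w₀ over full span):
  θ_1 = -w₀(2x(L-x)(L-2x)(x+2L)+x²(L-x)²)/(120LEI) = -13·(2·4·(6-4)·(6-2·4)·(4+2·6)+4²·(6-4)²)/(120·6·200000) = 91/2250000 rad
Load 2 — applied couple M₀=-3 kN·m at a=9/2 m (b=L-a=3/2):
  θ_2 = (R_Ax²/2 - M_Ax)/EI  [x≤a] with R_A=-9/16, M_A=-15/16 = ((-9/16)·4²/2 - (-15/16)·4)/200000 = -3/800000 rad
Load 3 — applied couple M₀=-2 kN·m at a=3/2 m (b=L-a=9/2):
  θ_3 = (R_Ax²/2 - M_Ax - M₀(x-a))/EI  [x>a] with R_A=-3/8, M_A=3/8 = ((-3/8)·4²/2 - (3/8)·4 - (-2)·(4-(3/2)))/200000 = 1/400000 rad
Load 4 — uniform load w=-13 kN/m over full span:
  θ_4 = -wx(L-x)(L-2x)/(12EI) = -(-13)·4·(6-4)·(6-2·4)/(12·200000) = -13/150000 rad
Superposition: θ = Σ θ_i = -1709/36000000 rad ≈ -0.000047 rad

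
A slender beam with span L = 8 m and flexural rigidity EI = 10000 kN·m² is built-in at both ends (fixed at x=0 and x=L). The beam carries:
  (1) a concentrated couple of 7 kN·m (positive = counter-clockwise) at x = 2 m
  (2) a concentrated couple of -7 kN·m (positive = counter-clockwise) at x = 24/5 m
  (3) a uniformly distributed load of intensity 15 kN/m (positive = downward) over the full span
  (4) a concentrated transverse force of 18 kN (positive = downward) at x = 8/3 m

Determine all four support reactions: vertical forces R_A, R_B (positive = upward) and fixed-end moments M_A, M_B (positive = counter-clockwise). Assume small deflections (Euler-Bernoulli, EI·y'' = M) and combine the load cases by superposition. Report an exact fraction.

Load 1 — applied couple M₀=7 kN·m at a=2 m (b=L-a=6):
  R_A = 6M₀ab/L³ = 6·7·2·6/8³ = 63/64 kN
  M_A = M₀b(2a-b)/L² = 7·6·(2·2-6)/8² = -21/16 kN·m
  R_B = -6M₀ab/L³ = -6·7·2·6/8³ = -63/64 kN
  M_B = M₀a(2b-a)/L² = 7·2·(2·6-2)/8² = 35/16 kN·m
Load 2 — applied couple M₀=-7 kN·m at a=24/5 m (b=L-a=16/5):
  R_A = 6M₀ab/L³ = 6·(-7)·(24/5)·(16/5)/8³ = -63/50 kN
  M_A = M₀b(2a-b)/L² = (-7)·(16/5)·(2·(24/5)-(16/5))/8² = -56/25 kN·m
  R_B = -6M₀ab/L³ = -6·(-7)·(24/5)·(16/5)/8³ = 63/50 kN
  M_B = M₀a(2b-a)/L² = (-7)·(24/5)·(2·(16/5)-(24/5))/8² = -21/25 kN·m
Load 3 — uniform load w=15 kN/m over full span:
  R_A = wL/2 = 15·8/2 = 60 kN
  M_A = wL²/12 = 15·8²/12 = 80 kN·m
  R_B = wL/2 = 15·8/2 = 60 kN
  M_B = -wL²/12 = -15·8²/12 = -80 kN·m
Load 4 — point force P=18 kN at a=8/3 m (b=L-a=16/3):
  R_A = Pb²(3a+b)/L³ = 18·(16/3)²·(3·(8/3)+(16/3))/8³ = 40/3 kN
  M_A = Pab²/L² = 18·(8/3)·(16/3)²/8² = 64/3 kN·m
  R_B = Pa²(a+3b)/L³ = 18·(8/3)²·((8/3)+3·(16/3))/8³ = 14/3 kN
  M_B = -Pa²b/L² = -18·(8/3)²·(16/3)/8² = -32/3 kN·m
Superposition: R_A = 350677/4800 kN, M_A = 117337/1200 kN·m, R_B = 311723/4800 kN, M_B = -107183/1200 kN·m

R_A = 350677/4800 kN, M_A = 117337/1200 kN·m, R_B = 311723/4800 kN, M_B = -107183/1200 kN·m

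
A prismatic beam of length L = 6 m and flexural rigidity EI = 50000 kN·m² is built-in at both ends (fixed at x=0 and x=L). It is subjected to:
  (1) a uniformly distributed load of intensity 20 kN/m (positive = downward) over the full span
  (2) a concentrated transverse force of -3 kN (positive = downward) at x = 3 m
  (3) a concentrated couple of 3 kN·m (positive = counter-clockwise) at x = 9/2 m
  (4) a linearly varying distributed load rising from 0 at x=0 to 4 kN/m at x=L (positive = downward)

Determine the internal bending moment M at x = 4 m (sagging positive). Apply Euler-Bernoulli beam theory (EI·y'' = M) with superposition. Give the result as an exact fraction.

M(4) = 16597/720 kN·m

Load 1 — uniform load w=20 kN/m over full span:
  M_1 = wLx/2 - wL²/12 - wx²/2 = 20·6·4/2 - 20·6²/12 - 20·4²/2 = 20 kN·m
Load 2 — point force P=-3 kN at a=3 m (b=L-a=3):
  M_2 = Pa²(a+3b)(L-x)/L³ - Pa²b/L²  [x>a] = (-3)·3²·(3+3·3)·(6-4)/6³ - (-3)·3²·3/6² = -3/4 kN·m
Load 3 — applied couple M₀=3 kN·m at a=9/2 m (b=L-a=3/2):
  M_3 = R_Ax - M_A  [x≤a] with R_A=9/16, M_A=15/16 = (9/16)·4 - (15/16) = 21/16 kN·m
Load 4 — triangular load w₀=4 kN/m (0→w₀ over full span):
  M_4 = 3w₀Lx/20 - w₀L²/30 - w₀x³/(6L) = 3·4·6·4/20 - 4·6²/30 - 4·4³/(6·6) = 112/45 kN·m
Superposition: M = Σ M_i = 16597/720 kN·m ≈ 23.051389 kN·m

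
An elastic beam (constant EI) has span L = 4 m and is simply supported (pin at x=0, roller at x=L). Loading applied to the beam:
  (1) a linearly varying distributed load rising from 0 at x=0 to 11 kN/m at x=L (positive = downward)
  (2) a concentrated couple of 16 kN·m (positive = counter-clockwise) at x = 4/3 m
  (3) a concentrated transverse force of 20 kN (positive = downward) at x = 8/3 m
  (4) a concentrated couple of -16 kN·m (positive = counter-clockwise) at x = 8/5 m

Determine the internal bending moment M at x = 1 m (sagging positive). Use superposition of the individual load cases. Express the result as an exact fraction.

M(1) = 325/24 kN·m

Load 1 — triangular load w₀=11 kN/m (0→w₀ over full span):
  M_1 = w₀Lx/6 - w₀x³/(6L) = 11·4·1/6 - 11·1³/(6·4) = 55/8 kN·m
Load 2 — applied couple M₀=16 kN·m at a=4/3 m (b=L-a=8/3):
  M_2 = M₀x/L  [x≤a] = 16·1/4 = 4 kN·m
Load 3 — point force P=20 kN at a=8/3 m (b=L-a=4/3):
  M_3 = Pbx/L  [x≤a] = 20·(4/3)·1/4 = 20/3 kN·m
Load 4 — applied couple M₀=-16 kN·m at a=8/5 m (b=L-a=12/5):
  M_4 = M₀x/L  [x≤a] = (-16)·1/4 = -4 kN·m
Superposition: M = Σ M_i = 325/24 kN·m ≈ 13.541667 kN·m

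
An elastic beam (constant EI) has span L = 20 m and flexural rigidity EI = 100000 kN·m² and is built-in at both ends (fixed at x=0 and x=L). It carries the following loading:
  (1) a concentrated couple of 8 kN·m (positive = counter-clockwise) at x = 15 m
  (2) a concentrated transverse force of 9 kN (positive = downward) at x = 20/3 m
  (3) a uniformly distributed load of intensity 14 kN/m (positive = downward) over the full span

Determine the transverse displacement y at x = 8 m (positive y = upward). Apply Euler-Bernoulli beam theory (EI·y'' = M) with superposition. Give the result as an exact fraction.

y(8) = -1783/31250 m

Load 1 — applied couple M₀=8 kN·m at a=15 m (b=L-a=5):
  y_1 = (R_Ax³/6 - M_Ax²/2)/EI  [x≤a] with R_A=9/20, M_A=5/2 = ((9/20)·8³/6 - (5/2)·8²/2)/100000 = -13/31250 m
Load 2 — point force P=9 kN at a=20/3 m (b=L-a=40/3):
  y_2 = -Pa²(L-x)²(3bL-(3b+a)(L-x))/(6L³EI)  [x>a] = -9·(20/3)²·(20-8)²·(3·(40/3)·20-(3·(40/3)+(20/3))·(20-8))/(6·20³·100000) = -9/3125 m
Load 3 — uniform load w=14 kN/m over full span:
  y_3 = -wx²(L-x)²/(24EI) = -14·8²·(20-8)²/(24·100000) = -168/3125 m
Superposition: y = Σ y_i = -1783/31250 m ≈ -0.057056 m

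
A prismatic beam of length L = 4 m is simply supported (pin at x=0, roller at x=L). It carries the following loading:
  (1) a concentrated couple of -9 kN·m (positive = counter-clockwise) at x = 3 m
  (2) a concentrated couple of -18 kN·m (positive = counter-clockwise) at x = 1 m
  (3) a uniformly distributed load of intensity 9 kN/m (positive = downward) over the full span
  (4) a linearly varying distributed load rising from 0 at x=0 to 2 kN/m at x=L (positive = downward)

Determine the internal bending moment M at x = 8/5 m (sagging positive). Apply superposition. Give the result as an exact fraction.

Load 1 — applied couple M₀=-9 kN·m at a=3 m (b=L-a=1):
  M_1 = M₀x/L  [x≤a] = (-9)·(8/5)/4 = -18/5 kN·m
Load 2 — applied couple M₀=-18 kN·m at a=1 m (b=L-a=3):
  M_2 = M₀x/L - M₀  [x>a] = (-18)·(8/5)/4 - (-18) = 54/5 kN·m
Load 3 — uniform load w=9 kN/m over full span:
  M_3 = wx(L-x)/2 = 9·(8/5)·(4-(8/5))/2 = 432/25 kN·m
Load 4 — triangular load w₀=2 kN/m (0→w₀ over full span):
  M_4 = w₀Lx/6 - w₀x³/(6L) = 2·4·(8/5)/6 - 2·(8/5)³/(6·4) = 224/125 kN·m
Superposition: M = Σ M_i = 3284/125 kN·m ≈ 26.272000 kN·m

M(8/5) = 3284/125 kN·m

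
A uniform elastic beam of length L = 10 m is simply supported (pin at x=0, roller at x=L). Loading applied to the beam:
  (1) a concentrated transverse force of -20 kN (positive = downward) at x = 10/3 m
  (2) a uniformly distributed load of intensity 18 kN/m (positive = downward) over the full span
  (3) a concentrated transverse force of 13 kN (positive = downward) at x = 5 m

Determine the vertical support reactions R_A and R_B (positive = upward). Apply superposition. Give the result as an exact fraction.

R_A = 499/6 kN, R_B = 539/6 kN

Load 1 — point force P=-20 kN at a=10/3 m (b=L-a=20/3):
  R_A = Pb/L = (-20)·(20/3)/10 = -40/3 kN
  R_B = Pa/L = (-20)·(10/3)/10 = -20/3 kN
Load 2 — uniform load w=18 kN/m over full span:
  R_A = wL/2 = 18·10/2 = 90 kN
  R_B = wL/2 = 18·10/2 = 90 kN
Load 3 — point force P=13 kN at a=5 m (b=L-a=5):
  R_A = Pb/L = 13·5/10 = 13/2 kN
  R_B = Pa/L = 13·5/10 = 13/2 kN
Superposition: R_A = 499/6 kN, R_B = 539/6 kN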